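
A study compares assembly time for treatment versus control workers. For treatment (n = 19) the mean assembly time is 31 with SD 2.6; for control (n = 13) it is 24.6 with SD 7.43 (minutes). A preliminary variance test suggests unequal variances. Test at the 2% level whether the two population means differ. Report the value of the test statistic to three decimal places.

Let group 1 = treatment, group 2 = control. H0: μ_1 = μ_2; H1: μ_1 ≠ μ_2 (Welch's two-sample t-test, two-sided).
t = (x̄_1 − x̄_2)/√(s_1²/n_1 + s_2²/n_2) = (31 − 24.6)/√(2.6²/19 + 7.43²/13) = 2.983
Welch–Satterthwaite df ≈ 14.03
Two-sided p-value ≈ 0.0099
Since p ≈ 0.0099 < α = 0.02, reject H0; the evidence is statistically significant.

2.983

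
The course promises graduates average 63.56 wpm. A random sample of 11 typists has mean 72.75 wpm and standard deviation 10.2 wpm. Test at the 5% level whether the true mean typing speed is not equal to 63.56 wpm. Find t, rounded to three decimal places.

H0: μ = 63.56; H1: μ ≠ 63.56 (one-sample t-test, two-sided).
t = (x̄ − μ₀)/(s/√n) = (72.75 − 63.56)/(10.2/√11) = 2.988
df = n − 1 = 10
Two-sided p-value ≈ 0.0136
Since p ≈ 0.0136 < α = 0.05, reject H0; the evidence is statistically significant.

2.988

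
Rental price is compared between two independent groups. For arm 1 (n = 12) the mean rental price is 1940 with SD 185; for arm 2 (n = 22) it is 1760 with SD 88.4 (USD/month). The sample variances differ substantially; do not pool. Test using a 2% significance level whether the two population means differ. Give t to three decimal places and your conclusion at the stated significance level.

Let group 1 = arm 1, group 2 = arm 2. H0: μ_1 = μ_2; H1: μ_1 ≠ μ_2 (Welch's two-sample t-test, two-sided).
t = (x̄_1 − x̄_2)/√(s_1²/n_1 + s_2²/n_2) = (1940 − 1760)/√(185²/12 + 88.4²/22) = 3.178
Welch–Satterthwaite df ≈ 13.80
Two-sided p-value ≈ 0.0068
Since p ≈ 0.0068 < α = 0.02, reject H0; the evidence is statistically significant.

t = 3.178; reject H0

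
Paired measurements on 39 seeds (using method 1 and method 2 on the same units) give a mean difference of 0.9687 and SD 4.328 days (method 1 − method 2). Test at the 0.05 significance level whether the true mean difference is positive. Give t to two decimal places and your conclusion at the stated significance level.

H0: μ_d = 0; H1: μ_d > 0 (paired t-test on the differences, right-tailed).
t = d̄/(s_d/√n) = 0.9687/(4.328/√39) = 1.40
df = n − 1 = 38
p-value = P(T ≥ 1.40) ≈ 0.0851
Since p ≈ 0.0851 > α = 0.05, fail to reject H0; the data do not provide sufficient evidence against H0.

t = 1.40; fail to reject H0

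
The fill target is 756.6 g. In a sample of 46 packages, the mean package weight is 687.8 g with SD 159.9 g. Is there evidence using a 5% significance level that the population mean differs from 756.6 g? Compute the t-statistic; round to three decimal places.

-2.918

H0: μ = 756.6; H1: μ ≠ 756.6 (one-sample t-test, two-sided).
t = (x̄ − μ₀)/(s/√n) = (687.8 − 756.6)/(159.9/√46) = -2.918
df = n − 1 = 45
Two-sided p-value ≈ 0.0055
Since p ≈ 0.0055 < α = 0.05, reject H0; the data support H1.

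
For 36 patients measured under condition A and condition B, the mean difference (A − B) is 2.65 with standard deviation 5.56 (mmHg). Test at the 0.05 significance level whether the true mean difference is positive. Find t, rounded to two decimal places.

2.86

H0: μ_d = 0; H1: μ_d > 0 (paired t-test on the differences, right-tailed).
t = d̄/(s_d/√n) = 2.65/(5.56/√36) = 2.86
df = n − 1 = 35
p-value = P(T ≥ 2.86) ≈ 0.004
Since p ≈ 0.004 < α = 0.05, reject H0; the data support H1.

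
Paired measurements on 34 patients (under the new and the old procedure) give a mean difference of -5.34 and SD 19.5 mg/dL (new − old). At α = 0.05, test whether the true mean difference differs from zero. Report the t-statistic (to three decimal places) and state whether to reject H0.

H0: μ_d = 0; H1: μ_d ≠ 0 (paired t-test on the differences, two-sided).
t = d̄/(s_d/√n) = -5.34/(19.5/√34) = -1.597
df = n − 1 = 33
Two-sided p-value ≈ 0.120
Since p ≈ 0.120 > α = 0.05, fail to reject H0; the evidence is not statistically significant.

t = -1.597; fail to reject H0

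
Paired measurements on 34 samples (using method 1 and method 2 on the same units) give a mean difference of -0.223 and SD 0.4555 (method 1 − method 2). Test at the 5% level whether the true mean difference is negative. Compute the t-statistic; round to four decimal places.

H0: μ_d = 0; H1: μ_d < 0 (paired t-test on the differences, left-tailed).
t = d̄/(s_d/√n) = -0.223/(0.4555/√34) = -2.8547
df = n − 1 = 33
p-value = P(T ≤ -2.8547) ≈ 0.004
Since p ≈ 0.004 < α = 0.05, reject H0; the data support H1.

-2.8547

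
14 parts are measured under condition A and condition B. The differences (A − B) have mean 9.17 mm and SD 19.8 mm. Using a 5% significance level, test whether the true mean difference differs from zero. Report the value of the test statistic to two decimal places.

H0: μ_d = 0; H1: μ_d ≠ 0 (paired t-test on the differences, two-sided).
t = d̄/(s_d/√n) = 9.17/(19.8/√14) = 1.73
df = n − 1 = 13
Two-sided p-value ≈ 0.1068
Since p ≈ 0.1068 > α = 0.05, fail to reject H0; the data do not provide sufficient evidence against H0.

1.73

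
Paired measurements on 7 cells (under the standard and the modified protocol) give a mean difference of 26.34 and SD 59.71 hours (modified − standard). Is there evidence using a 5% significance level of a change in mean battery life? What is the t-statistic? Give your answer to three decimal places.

1.167

H0: μ_d = 0; H1: μ_d ≠ 0 (paired t-test on the differences, two-sided).
t = d̄/(s_d/√n) = 26.34/(59.71/√7) = 1.167
df = n − 1 = 6
Two-sided p-value ≈ 0.287
Since p ≈ 0.287 > α = 0.05, fail to reject H0; the evidence is not statistically significant.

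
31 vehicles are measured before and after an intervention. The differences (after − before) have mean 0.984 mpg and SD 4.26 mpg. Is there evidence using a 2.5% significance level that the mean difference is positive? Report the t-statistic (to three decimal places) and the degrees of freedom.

t = 1.286, df = 30

H0: μ_d = 0; H1: μ_d > 0 (paired t-test on the differences, right-tailed).
t = d̄/(s_d/√n) = 0.984/(4.26/√31) = 1.286
df = n − 1 = 30
p-value = P(T ≥ 1.286) ≈ 0.1041
Since p ≈ 0.1041 > α = 0.025, fail to reject H0; the data do not provide sufficient evidence against H0.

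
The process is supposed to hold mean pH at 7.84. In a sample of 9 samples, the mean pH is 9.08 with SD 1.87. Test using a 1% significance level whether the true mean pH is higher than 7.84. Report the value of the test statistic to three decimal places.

1.989

H0: μ = 7.84; H1: μ > 7.84 (one-sample t-test, right-tailed).
t = (x̄ − μ₀)/(s/√n) = (9.08 − 7.84)/(1.87/√9) = 1.989
df = n − 1 = 8
p-value = P(T ≥ 1.989) ≈ 0.041
Since p ≈ 0.041 > α = 0.01, fail to reject H0; the data do not provide sufficient evidence against H0.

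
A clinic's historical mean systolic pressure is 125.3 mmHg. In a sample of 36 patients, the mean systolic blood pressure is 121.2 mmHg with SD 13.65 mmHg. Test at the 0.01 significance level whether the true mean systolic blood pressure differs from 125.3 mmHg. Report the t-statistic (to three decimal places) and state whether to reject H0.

t = -1.802; fail to reject H0

H0: μ = 125.3; H1: μ ≠ 125.3 (one-sample t-test, two-sided).
t = (x̄ − μ₀)/(s/√n) = (121.2 − 125.3)/(13.65/√36) = -1.802
df = n − 1 = 35
Two-sided p-value ≈ 0.0801
Since p ≈ 0.0801 > α = 0.01, fail to reject H0; the data do not provide sufficient evidence against H0.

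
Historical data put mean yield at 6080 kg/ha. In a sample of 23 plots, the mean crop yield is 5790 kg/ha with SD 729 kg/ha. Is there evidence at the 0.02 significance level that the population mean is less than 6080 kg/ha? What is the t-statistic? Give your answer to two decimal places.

H0: μ = 6080; H1: μ < 6080 (one-sample t-test, left-tailed).
t = (x̄ − μ₀)/(s/√n) = (5790 − 6080)/(729/√23) = -1.91
df = n − 1 = 22
p-value = P(T ≤ -1.91) ≈ 0.0348
Since p ≈ 0.0348 > α = 0.02, fail to reject H0; the data do not provide sufficient evidence against H0.

-1.91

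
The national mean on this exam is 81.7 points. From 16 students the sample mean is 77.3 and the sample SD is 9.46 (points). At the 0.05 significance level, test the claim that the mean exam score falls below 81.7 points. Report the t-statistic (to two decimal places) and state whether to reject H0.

H0: μ = 81.7; H1: μ < 81.7 (one-sample t-test, left-tailed).
t = (x̄ − μ₀)/(s/√n) = (77.3 − 81.7)/(9.46/√16) = -1.86
df = n − 1 = 15
p-value = P(T ≤ -1.86) ≈ 0.041
Since p ≈ 0.041 < α = 0.05, reject H0; the evidence is statistically significant.

t = -1.86; reject H0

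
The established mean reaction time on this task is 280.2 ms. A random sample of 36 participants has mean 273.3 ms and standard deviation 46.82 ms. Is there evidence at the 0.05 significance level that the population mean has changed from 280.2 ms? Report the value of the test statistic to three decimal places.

H0: μ = 280.2; H1: μ ≠ 280.2 (one-sample t-test, two-sided).
t = (x̄ − μ₀)/(s/√n) = (273.3 − 280.2)/(46.82/√36) = -0.884
df = n − 1 = 35
Two-sided p-value ≈ 0.3826
Since p ≈ 0.3826 > α = 0.05, fail to reject H0; the evidence is not statistically significant.

-0.884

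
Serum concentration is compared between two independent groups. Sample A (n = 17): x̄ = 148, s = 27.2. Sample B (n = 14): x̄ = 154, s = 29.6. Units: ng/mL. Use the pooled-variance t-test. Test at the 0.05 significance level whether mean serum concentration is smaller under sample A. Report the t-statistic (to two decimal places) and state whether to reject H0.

Let group 1 = sample A, group 2 = sample B. H0: μ_1 = μ_2; H1: μ_1 < μ_2 (two-sample pooled-variance t-test, left-tailed).
s_p² = [(17−1)·27.2² + (14−1)·29.6²]/(17+14−2) = 800.949
t = (148 − 154)/√[800.949·(1/17 + 1/14)] = -0.59
df = n₁ + n₂ − 2 = 29
p-value = P(T ≤ -0.59) ≈ 0.2807
Since p ≈ 0.2807 > α = 0.05, fail to reject H0; the data do not provide sufficient evidence against H0.

t = -0.59; fail to reject H0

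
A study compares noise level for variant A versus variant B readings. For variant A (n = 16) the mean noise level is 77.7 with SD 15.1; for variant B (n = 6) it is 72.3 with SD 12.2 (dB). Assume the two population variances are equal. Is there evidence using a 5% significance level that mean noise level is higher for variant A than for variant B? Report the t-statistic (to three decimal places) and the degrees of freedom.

Let group 1 = variant A, group 2 = variant B. H0: μ_1 = μ_2; H1: μ_1 > μ_2 (two-sample pooled-variance t-test, right-tailed).
s_p² = [(16−1)·15.1² + (6−1)·12.2²]/(16+6−2) = 208.217
t = (77.7 − 72.3)/√[208.217·(1/16 + 1/6)] = 0.782
df = n₁ + n₂ − 2 = 20
p-value = P(T ≥ 0.782) ≈ 0.222
Since p ≈ 0.222 > α = 0.05, fail to reject H0; the data do not provide sufficient evidence against H0.

t = 0.782, df = 20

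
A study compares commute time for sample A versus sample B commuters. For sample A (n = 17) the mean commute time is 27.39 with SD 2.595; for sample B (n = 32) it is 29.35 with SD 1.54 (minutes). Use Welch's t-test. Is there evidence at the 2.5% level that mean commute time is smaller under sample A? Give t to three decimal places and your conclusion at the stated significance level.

t = -2.858; reject H0

Let group 1 = sample A, group 2 = sample B. H0: μ_1 = μ_2; H1: μ_1 < μ_2 (Welch's two-sample t-test, left-tailed).
t = (x̄_1 − x̄_2)/√(s_1²/n_1 + s_2²/n_2) = (27.39 − 29.35)/√(2.595²/17 + 1.54²/32) = -2.858
Welch–Satterthwaite df ≈ 22.15
p-value = P(T ≤ -2.858) ≈ 0.0046
Since p ≈ 0.0046 < α = 0.025, reject H0; the data support H1.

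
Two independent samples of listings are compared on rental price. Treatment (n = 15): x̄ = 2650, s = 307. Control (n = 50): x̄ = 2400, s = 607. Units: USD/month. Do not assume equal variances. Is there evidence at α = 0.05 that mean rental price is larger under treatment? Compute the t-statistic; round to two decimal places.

2.14

Let group 1 = treatment, group 2 = control. H0: μ_1 = μ_2; H1: μ_1 > μ_2 (Welch's two-sample t-test, right-tailed).
t = (x̄_1 − x̄_2)/√(s_1²/n_1 + s_2²/n_2) = (2650 − 2400)/√(307²/15 + 607²/50) = 2.14
Welch–Satterthwaite df ≈ 47.45
p-value = P(T ≥ 2.14) ≈ 0.0188
Since p ≈ 0.0188 < α = 0.05, reject H0; the evidence is statistically significant.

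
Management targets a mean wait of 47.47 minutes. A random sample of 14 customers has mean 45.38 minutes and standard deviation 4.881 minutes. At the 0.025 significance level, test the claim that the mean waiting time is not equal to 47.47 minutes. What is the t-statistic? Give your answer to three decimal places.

H0: μ = 47.47; H1: μ ≠ 47.47 (one-sample t-test, two-sided).
t = (x̄ − μ₀)/(s/√n) = (45.38 − 47.47)/(4.881/√14) = -1.602
df = n − 1 = 13
Two-sided p-value ≈ 0.133
Since p ≈ 0.133 > α = 0.025, fail to reject H0; the evidence is not statistically significant.

-1.602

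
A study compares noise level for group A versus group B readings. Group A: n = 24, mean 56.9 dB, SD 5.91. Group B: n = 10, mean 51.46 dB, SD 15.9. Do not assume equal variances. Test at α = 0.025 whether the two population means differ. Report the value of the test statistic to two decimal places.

Let group 1 = group A, group 2 = group B. H0: μ_1 = μ_2; H1: μ_1 ≠ μ_2 (Welch's two-sample t-test, two-sided).
t = (x̄_1 − x̄_2)/√(s_1²/n_1 + s_2²/n_2) = (56.9 − 51.46)/√(5.91²/24 + 15.9²/10) = 1.05
Welch–Satterthwaite df ≈ 10.05
Two-sided p-value ≈ 0.3174
Since p ≈ 0.3174 > α = 0.025, fail to reject H0; the evidence is not statistically significant.

1.05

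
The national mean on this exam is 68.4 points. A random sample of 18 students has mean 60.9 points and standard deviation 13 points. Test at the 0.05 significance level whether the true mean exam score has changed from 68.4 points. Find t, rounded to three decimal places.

-2.448

H0: μ = 68.4; H1: μ ≠ 68.4 (one-sample t-test, two-sided).
t = (x̄ − μ₀)/(s/√n) = (60.9 − 68.4)/(13/√18) = -2.448
df = n − 1 = 17
Two-sided p-value ≈ 0.0255
Since p ≈ 0.0255 < α = 0.05, reject H0; the data support H1.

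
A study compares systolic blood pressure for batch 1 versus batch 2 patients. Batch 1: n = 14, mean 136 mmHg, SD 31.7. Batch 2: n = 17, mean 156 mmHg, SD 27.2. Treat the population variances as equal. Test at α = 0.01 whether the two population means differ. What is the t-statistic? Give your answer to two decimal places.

-1.89

Let group 1 = batch 1, group 2 = batch 2. H0: μ_1 = μ_2; H1: μ_1 ≠ μ_2 (two-sample pooled-variance t-test, two-sided).
s_p² = [(14−1)·31.7² + (17−1)·27.2²]/(14+17−2) = 858.656
t = (136 − 156)/√[858.656·(1/14 + 1/17)] = -1.89
df = n₁ + n₂ − 2 = 29
Two-sided p-value ≈ 0.069
Since p ≈ 0.069 > α = 0.01, fail to reject H0; the data do not provide sufficient evidence against H0.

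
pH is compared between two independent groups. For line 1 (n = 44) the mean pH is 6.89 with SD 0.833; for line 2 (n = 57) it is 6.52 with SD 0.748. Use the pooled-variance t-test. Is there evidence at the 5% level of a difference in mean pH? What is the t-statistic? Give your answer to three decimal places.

Let group 1 = line 1, group 2 = line 2. H0: μ_1 = μ_2; H1: μ_1 ≠ μ_2 (two-sample pooled-variance t-test, two-sided).
s_p² = [(44−1)·0.833² + (57−1)·0.748²]/(44+57−2) = 0.617873
t = (6.89 − 6.52)/√[0.617873·(1/44 + 1/57)] = 2.346
df = n₁ + n₂ − 2 = 99
Two-sided p-value ≈ 0.021
Since p ≈ 0.021 < α = 0.05, reject H0; the data support H1.

2.346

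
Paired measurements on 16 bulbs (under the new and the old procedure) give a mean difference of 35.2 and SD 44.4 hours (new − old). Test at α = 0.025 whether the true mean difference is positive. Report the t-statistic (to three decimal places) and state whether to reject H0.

H0: μ_d = 0; H1: μ_d > 0 (paired t-test on the differences, right-tailed).
t = d̄/(s_d/√n) = 35.2/(44.4/√16) = 3.171
df = n − 1 = 15
p-value = P(T ≥ 3.171) ≈ 0.003
Since p ≈ 0.003 < α = 0.025, reject H0; the evidence is statistically significant.

t = 3.171; reject H0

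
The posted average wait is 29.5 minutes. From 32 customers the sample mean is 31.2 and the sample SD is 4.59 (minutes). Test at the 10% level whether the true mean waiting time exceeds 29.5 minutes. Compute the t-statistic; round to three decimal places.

H0: μ = 29.5; H1: μ > 29.5 (one-sample t-test, right-tailed).
t = (x̄ − μ₀)/(s/√n) = (31.2 − 29.5)/(4.59/√32) = 2.095
df = n − 1 = 31
p-value = P(T ≥ 2.095) ≈ 0.0222
Since p ≈ 0.0222 < α = 0.1, reject H0; the evidence is statistically significant.

2.095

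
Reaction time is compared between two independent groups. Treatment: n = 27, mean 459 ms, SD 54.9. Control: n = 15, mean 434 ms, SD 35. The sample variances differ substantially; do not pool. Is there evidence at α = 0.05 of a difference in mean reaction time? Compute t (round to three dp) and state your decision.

t = 1.798; fail to reject H0

Let group 1 = treatment, group 2 = control. H0: μ_1 = μ_2; H1: μ_1 ≠ μ_2 (Welch's two-sample t-test, two-sided).
t = (x̄_1 − x̄_2)/√(s_1²/n_1 + s_2²/n_2) = (459 − 434)/√(54.9²/27 + 35²/15) = 1.798
Welch–Satterthwaite df ≈ 39.10
Two-sided p-value ≈ 0.0799
Since p ≈ 0.0799 > α = 0.05, fail to reject H0; the data do not provide sufficient evidence against H0.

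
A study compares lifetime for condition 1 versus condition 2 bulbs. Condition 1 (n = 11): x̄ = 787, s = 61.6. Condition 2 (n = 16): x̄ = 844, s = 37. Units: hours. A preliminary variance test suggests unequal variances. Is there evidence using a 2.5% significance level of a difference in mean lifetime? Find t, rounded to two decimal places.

-2.75

Let group 1 = condition 1, group 2 = condition 2. H0: μ_1 = μ_2; H1: μ_1 ≠ μ_2 (Welch's two-sample t-test, two-sided).
t = (x̄_1 − x̄_2)/√(s_1²/n_1 + s_2²/n_2) = (787 − 844)/√(61.6²/11 + 37²/16) = -2.75
Welch–Satterthwaite df ≈ 14.96
Two-sided p-value ≈ 0.0150
Since p ≈ 0.0150 < α = 0.025, reject H0; the data support H1.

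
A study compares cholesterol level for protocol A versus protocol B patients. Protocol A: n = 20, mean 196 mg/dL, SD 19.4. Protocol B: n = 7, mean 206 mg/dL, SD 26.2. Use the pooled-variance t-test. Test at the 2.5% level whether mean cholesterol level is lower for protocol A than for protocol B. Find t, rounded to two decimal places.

-1.07

Let group 1 = protocol A, group 2 = protocol B. H0: μ_1 = μ_2; H1: μ_1 < μ_2 (two-sample pooled-variance t-test, left-tailed).
s_p² = [(20−1)·19.4² + (7−1)·26.2²]/(20+7−2) = 450.779
t = (196 − 206)/√[450.779·(1/20 + 1/7)] = -1.07
df = n₁ + n₂ − 2 = 25
p-value = P(T ≤ -1.07) ≈ 0.1469
Since p ≈ 0.1469 > α = 0.025, fail to reject H0; the evidence is not statistically significant.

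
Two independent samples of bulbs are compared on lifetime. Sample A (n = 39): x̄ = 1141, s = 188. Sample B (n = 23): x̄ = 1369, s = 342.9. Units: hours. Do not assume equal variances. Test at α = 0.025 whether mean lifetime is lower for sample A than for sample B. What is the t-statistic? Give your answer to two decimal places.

-2.94

Let group 1 = sample A, group 2 = sample B. H0: μ_1 = μ_2; H1: μ_1 < μ_2 (Welch's two-sample t-test, left-tailed).
t = (x̄_1 − x̄_2)/√(s_1²/n_1 + s_2²/n_2) = (1141 − 1369)/√(188²/39 + 342.9²/23) = -2.94
Welch–Satterthwaite df ≈ 29.95
p-value = P(T ≤ -2.94) ≈ 0.0031
Since p ≈ 0.0031 < α = 0.025, reject H0; the data support H1.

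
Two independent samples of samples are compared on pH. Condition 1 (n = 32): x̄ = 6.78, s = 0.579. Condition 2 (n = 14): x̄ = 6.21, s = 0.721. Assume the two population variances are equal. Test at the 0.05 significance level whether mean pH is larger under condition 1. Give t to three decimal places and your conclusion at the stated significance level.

t = 2.849; reject H0

Let group 1 = condition 1, group 2 = condition 2. H0: μ_1 = μ_2; H1: μ_1 > μ_2 (two-sample pooled-variance t-test, right-tailed).
s_p² = [(32−1)·0.579² + (14−1)·0.721²]/(32+14−2) = 0.389782
t = (6.78 − 6.21)/√[0.389782·(1/32 + 1/14)] = 2.849
df = n₁ + n₂ − 2 = 44
p-value = P(T ≥ 2.849) ≈ 0.003
Since p ≈ 0.003 < α = 0.05, reject H0; the data support H1.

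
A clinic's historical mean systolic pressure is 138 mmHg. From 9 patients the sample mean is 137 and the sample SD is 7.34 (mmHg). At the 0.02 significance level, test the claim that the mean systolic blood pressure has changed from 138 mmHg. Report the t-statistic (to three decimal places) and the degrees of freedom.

H0: μ = 138; H1: μ ≠ 138 (one-sample t-test, two-sided).
t = (x̄ − μ₀)/(s/√n) = (137 − 138)/(7.34/√9) = -0.409
df = n − 1 = 8
Two-sided p-value ≈ 0.693
Since p ≈ 0.693 > α = 0.02, fail to reject H0; the evidence is not statistically significant.

t = -0.409, df = 8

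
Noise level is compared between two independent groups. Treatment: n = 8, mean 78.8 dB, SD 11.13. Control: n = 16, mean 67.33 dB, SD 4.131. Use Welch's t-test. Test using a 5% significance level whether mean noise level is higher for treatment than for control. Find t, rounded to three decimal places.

Let group 1 = treatment, group 2 = control. H0: μ_1 = μ_2; H1: μ_1 > μ_2 (Welch's two-sample t-test, right-tailed).
t = (x̄_1 − x̄_2)/√(s_1²/n_1 + s_2²/n_2) = (78.8 − 67.33)/√(11.13²/8 + 4.131²/16) = 2.819
Welch–Satterthwaite df ≈ 7.98
p-value = P(T ≥ 2.819) ≈ 0.011
Since p ≈ 0.011 < α = 0.05, reject H0; the data support H1.

2.819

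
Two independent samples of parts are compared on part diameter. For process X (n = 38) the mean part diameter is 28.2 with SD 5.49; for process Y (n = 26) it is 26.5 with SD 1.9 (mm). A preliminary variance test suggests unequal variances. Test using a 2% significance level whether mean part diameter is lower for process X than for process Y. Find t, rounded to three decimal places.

1.761

Let group 1 = process X, group 2 = process Y. H0: μ_1 = μ_2; H1: μ_1 < μ_2 (Welch's two-sample t-test, left-tailed).
t = (x̄_1 − x̄_2)/√(s_1²/n_1 + s_2²/n_2) = (28.2 − 26.5)/√(5.49²/38 + 1.9²/26) = 1.761
Welch–Satterthwaite df ≈ 48.87
p-value = P(T ≤ 1.761) ≈ 0.9577
Since p ≈ 0.9577 > α = 0.02, fail to reject H0; the data do not provide sufficient evidence against H0.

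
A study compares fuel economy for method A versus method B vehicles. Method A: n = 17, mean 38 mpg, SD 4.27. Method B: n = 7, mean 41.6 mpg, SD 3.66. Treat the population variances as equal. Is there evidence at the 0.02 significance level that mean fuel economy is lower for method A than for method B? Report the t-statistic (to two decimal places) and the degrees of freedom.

Let group 1 = method A, group 2 = method B. H0: μ_1 = μ_2; H1: μ_1 < μ_2 (two-sample pooled-variance t-test, left-tailed).
s_p² = [(17−1)·4.27² + (7−1)·3.66²]/(17+7−2) = 16.9136
t = (38 − 41.6)/√[16.9136·(1/17 + 1/7)] = -1.95
df = n₁ + n₂ − 2 = 22
p-value = P(T ≤ -1.95) ≈ 0.032
Since p ≈ 0.032 > α = 0.02, fail to reject H0; the data do not provide sufficient evidence against H0.

t = -1.95, df = 22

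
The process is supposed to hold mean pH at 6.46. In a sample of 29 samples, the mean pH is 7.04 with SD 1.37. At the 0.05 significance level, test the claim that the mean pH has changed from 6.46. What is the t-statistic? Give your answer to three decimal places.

H0: μ = 6.46; H1: μ ≠ 6.46 (one-sample t-test, two-sided).
t = (x̄ − μ₀)/(s/√n) = (7.04 − 6.46)/(1.37/√29) = 2.280
df = n − 1 = 28
Two-sided p-value ≈ 0.030
Since p ≈ 0.030 < α = 0.05, reject H0; the evidence is statistically significant.

2.280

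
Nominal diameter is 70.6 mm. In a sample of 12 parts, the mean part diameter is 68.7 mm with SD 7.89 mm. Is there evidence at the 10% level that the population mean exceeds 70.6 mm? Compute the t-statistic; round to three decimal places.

-0.834

H0: μ = 70.6; H1: μ > 70.6 (one-sample t-test, right-tailed).
t = (x̄ − μ₀)/(s/√n) = (68.7 − 70.6)/(7.89/√12) = -0.834
df = n − 1 = 11
p-value = P(T ≥ -0.834) ≈ 0.7890
Since p ≈ 0.7890 > α = 0.1, fail to reject H0; the evidence is not statistically significant.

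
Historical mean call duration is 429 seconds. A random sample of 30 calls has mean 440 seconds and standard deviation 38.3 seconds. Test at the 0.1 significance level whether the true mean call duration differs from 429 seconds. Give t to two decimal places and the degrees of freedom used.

t = 1.57, df = 29

H0: μ = 429; H1: μ ≠ 429 (one-sample t-test, two-sided).
t = (x̄ − μ₀)/(s/√n) = (440 − 429)/(38.3/√30) = 1.57
df = n − 1 = 29
Two-sided p-value ≈ 0.1265
Since p ≈ 0.1265 > α = 0.1, fail to reject H0; the evidence is not statistically significant.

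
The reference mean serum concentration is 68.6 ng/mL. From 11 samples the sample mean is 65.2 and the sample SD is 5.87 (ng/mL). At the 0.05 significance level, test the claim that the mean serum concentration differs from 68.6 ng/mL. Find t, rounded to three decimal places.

-1.921

H0: μ = 68.6; H1: μ ≠ 68.6 (one-sample t-test, two-sided).
t = (x̄ − μ₀)/(s/√n) = (65.2 − 68.6)/(5.87/√11) = -1.921
df = n − 1 = 10
Two-sided p-value ≈ 0.0837
Since p ≈ 0.0837 > α = 0.05, fail to reject H0; the data do not provide sufficient evidence against H0.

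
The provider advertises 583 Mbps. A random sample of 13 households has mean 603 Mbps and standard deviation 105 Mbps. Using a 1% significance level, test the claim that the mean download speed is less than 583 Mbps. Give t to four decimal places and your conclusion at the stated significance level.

t = 0.6868; fail to reject H0

H0: μ = 583; H1: μ < 583 (one-sample t-test, left-tailed).
t = (x̄ − μ₀)/(s/√n) = (603 − 583)/(105/√13) = 0.6868
df = n − 1 = 12
p-value = P(T ≤ 0.6868) ≈ 0.747
Since p ≈ 0.747 > α = 0.01, fail to reject H0; the evidence is not statistically significant.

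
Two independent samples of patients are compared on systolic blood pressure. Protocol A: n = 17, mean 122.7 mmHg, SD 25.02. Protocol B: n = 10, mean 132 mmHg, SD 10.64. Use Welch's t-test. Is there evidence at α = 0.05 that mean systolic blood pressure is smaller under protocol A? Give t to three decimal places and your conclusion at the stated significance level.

Let group 1 = protocol A, group 2 = protocol B. H0: μ_1 = μ_2; H1: μ_1 < μ_2 (Welch's two-sample t-test, left-tailed).
t = (x̄_1 − x̄_2)/√(s_1²/n_1 + s_2²/n_2) = (122.7 − 132)/√(25.02²/17 + 10.64²/10) = -1.340
Welch–Satterthwaite df ≈ 23.42
p-value = P(T ≤ -1.340) ≈ 0.0965
Since p ≈ 0.0965 > α = 0.05, fail to reject H0; the evidence is not statistically significant.

t = -1.340; fail to reject H0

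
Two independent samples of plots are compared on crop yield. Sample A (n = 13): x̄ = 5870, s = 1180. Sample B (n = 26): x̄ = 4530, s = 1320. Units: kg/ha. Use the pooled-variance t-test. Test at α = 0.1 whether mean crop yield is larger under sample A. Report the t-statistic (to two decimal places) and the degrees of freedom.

t = 3.09, df = 37

Let group 1 = sample A, group 2 = sample B. H0: μ_1 = μ_2; H1: μ_1 > μ_2 (two-sample pooled-variance t-test, right-tailed).
s_p² = [(13−1)·1180² + (26−1)·1320²]/(13+26−2) = 1628890
t = (5870 − 4530)/√[1628890·(1/13 + 1/26)] = 3.09
df = n₁ + n₂ − 2 = 37
p-value = P(T ≥ 3.09) ≈ 0.002
Since p ≈ 0.002 < α = 0.1, reject H0; the data support H1.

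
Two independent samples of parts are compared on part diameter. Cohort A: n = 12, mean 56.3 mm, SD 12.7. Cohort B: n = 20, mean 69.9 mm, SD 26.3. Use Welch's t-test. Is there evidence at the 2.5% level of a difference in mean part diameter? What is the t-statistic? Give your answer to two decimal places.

-1.96

Let group 1 = cohort A, group 2 = cohort B. H0: μ_1 = μ_2; H1: μ_1 ≠ μ_2 (Welch's two-sample t-test, two-sided).
t = (x̄_1 − x̄_2)/√(s_1²/n_1 + s_2²/n_2) = (56.3 − 69.9)/√(12.7²/12 + 26.3²/20) = -1.96
Welch–Satterthwaite df ≈ 29.06
Two-sided p-value ≈ 0.0593
Since p ≈ 0.0593 > α = 0.025, fail to reject H0; the evidence is not statistically significant.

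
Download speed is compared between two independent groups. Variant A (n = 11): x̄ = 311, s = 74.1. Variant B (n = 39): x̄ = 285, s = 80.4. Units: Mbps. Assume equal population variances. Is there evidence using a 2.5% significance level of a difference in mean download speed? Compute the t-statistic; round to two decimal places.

Let group 1 = variant A, group 2 = variant B. H0: μ_1 = μ_2; H1: μ_1 ≠ μ_2 (two-sample pooled-variance t-test, two-sided).
s_p² = [(11−1)·74.1² + (39−1)·80.4²]/(11+39−2) = 6261.38
t = (311 − 285)/√[6261.38·(1/11 + 1/39)] = 0.96
df = n₁ + n₂ − 2 = 48
Two-sided p-value ≈ 0.3406
Since p ≈ 0.3406 > α = 0.025, fail to reject H0; the evidence is not statistically significant.

0.96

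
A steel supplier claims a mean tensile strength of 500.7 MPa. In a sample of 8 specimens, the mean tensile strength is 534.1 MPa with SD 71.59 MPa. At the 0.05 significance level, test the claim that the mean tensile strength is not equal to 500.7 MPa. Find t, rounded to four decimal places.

1.3196

H0: μ = 500.7; H1: μ ≠ 500.7 (one-sample t-test, two-sided).
t = (x̄ − μ₀)/(s/√n) = (534.1 − 500.7)/(71.59/√8) = 1.3196
df = n − 1 = 7
Two-sided p-value ≈ 0.228
Since p ≈ 0.228 > α = 0.05, fail to reject H0; the data do not provide sufficient evidence against H0.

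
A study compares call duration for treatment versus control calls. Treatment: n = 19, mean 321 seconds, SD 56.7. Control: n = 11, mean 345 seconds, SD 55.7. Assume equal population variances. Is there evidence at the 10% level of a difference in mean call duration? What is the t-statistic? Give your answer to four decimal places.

-1.1243

Let group 1 = treatment, group 2 = control. H0: μ_1 = μ_2; H1: μ_1 ≠ μ_2 (two-sample pooled-variance t-test, two-sided).
s_p² = [(19−1)·56.7² + (11−1)·55.7²]/(19+11−2) = 3174.75
t = (321 − 345)/√[3174.75·(1/19 + 1/11)] = -1.1243
df = n₁ + n₂ − 2 = 28
Two-sided p-value ≈ 0.2704
Since p ≈ 0.2704 > α = 0.1, fail to reject H0; the data do not provide sufficient evidence against H0.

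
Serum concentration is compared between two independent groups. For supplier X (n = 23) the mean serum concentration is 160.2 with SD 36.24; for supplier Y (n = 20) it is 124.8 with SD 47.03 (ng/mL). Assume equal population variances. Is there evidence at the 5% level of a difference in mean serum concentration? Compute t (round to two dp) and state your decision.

t = 2.78; reject H0

Let group 1 = supplier X, group 2 = supplier Y. H0: μ_1 = μ_2; H1: μ_1 ≠ μ_2 (two-sample pooled-variance t-test, two-sided).
s_p² = [(23−1)·36.24² + (20−1)·47.03²]/(23+20−2) = 1729.71
t = (160.2 − 124.8)/√[1729.71·(1/23 + 1/20)] = 2.78
df = n₁ + n₂ − 2 = 41
Two-sided p-value ≈ 0.0081
Since p ≈ 0.0081 < α = 0.05, reject H0; the data support H1.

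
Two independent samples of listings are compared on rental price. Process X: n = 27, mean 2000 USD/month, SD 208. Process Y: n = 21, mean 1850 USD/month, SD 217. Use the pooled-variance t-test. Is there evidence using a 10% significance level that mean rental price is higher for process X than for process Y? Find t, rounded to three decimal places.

Let group 1 = process X, group 2 = process Y. H0: μ_1 = μ_2; H1: μ_1 > μ_2 (two-sample pooled-variance t-test, right-tailed).
s_p² = [(27−1)·208² + (21−1)·217²]/(27+21−2) = 44927
t = (2000 − 1850)/√[44927·(1/27 + 1/21)] = 2.432
df = n₁ + n₂ − 2 = 46
p-value = P(T ≥ 2.432) ≈ 0.009
Since p ≈ 0.009 < α = 0.1, reject H0; the evidence is statistically significant.

2.432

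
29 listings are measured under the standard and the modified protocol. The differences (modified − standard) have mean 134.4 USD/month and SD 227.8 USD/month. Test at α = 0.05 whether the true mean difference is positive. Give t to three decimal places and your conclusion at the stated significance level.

t = 3.177; reject H0

H0: μ_d = 0; H1: μ_d > 0 (paired t-test on the differences, right-tailed).
t = d̄/(s_d/√n) = 134.4/(227.8/√29) = 3.177
df = n − 1 = 28
p-value = P(T ≥ 3.177) ≈ 0.0018
Since p ≈ 0.0018 < α = 0.05, reject H0; the data support H1.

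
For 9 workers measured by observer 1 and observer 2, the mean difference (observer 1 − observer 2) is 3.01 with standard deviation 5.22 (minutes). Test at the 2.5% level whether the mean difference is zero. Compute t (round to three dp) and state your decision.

H0: μ_d = 0; H1: μ_d ≠ 0 (paired t-test on the differences, two-sided).
t = d̄/(s_d/√n) = 3.01/(5.22/√9) = 1.730
df = n − 1 = 8
Two-sided p-value ≈ 0.1219
Since p ≈ 0.1219 > α = 0.025, fail to reject H0; the evidence is not statistically significant.

t = 1.730; fail to reject H0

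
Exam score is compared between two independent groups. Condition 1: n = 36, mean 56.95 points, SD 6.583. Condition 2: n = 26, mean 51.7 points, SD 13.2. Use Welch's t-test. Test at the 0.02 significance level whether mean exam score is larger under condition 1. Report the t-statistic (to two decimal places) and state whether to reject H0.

t = 1.87; fail to reject H0

Let group 1 = condition 1, group 2 = condition 2. H0: μ_1 = μ_2; H1: μ_1 > μ_2 (Welch's two-sample t-test, right-tailed).
t = (x̄_1 − x̄_2)/√(s_1²/n_1 + s_2²/n_2) = (56.95 − 51.7)/√(6.583²/36 + 13.2²/26) = 1.87
Welch–Satterthwaite df ≈ 34.00
p-value = P(T ≥ 1.87) ≈ 0.035
Since p ≈ 0.035 > α = 0.02, fail to reject H0; the data do not provide sufficient evidence against H0.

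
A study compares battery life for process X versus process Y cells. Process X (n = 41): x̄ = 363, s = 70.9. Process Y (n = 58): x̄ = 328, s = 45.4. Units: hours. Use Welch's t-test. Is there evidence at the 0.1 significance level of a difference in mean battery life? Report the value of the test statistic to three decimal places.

2.783

Let group 1 = process X, group 2 = process Y. H0: μ_1 = μ_2; H1: μ_1 ≠ μ_2 (Welch's two-sample t-test, two-sided).
t = (x̄_1 − x̄_2)/√(s_1²/n_1 + s_2²/n_2) = (363 − 328)/√(70.9²/41 + 45.4²/58) = 2.783
Welch–Satterthwaite df ≈ 62.84
Two-sided p-value ≈ 0.0071
Since p ≈ 0.0071 < α = 0.1, reject H0; the evidence is statistically significant.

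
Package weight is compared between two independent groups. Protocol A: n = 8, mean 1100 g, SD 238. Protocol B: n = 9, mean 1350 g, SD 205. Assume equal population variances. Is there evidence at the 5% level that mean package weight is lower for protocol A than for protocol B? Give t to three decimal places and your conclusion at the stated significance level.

Let group 1 = protocol A, group 2 = protocol B. H0: μ_1 = μ_2; H1: μ_1 < μ_2 (two-sample pooled-variance t-test, left-tailed).
s_p² = [(8−1)·238² + (9−1)·205²]/(8+9−2) = 48847.2
t = (1100 − 1350)/√[48847.2·(1/8 + 1/9)] = -2.328
df = n₁ + n₂ − 2 = 15
p-value = P(T ≤ -2.328) ≈ 0.017
Since p ≈ 0.017 < α = 0.05, reject H0; the evidence is statistically significant.

t = -2.328; reject H0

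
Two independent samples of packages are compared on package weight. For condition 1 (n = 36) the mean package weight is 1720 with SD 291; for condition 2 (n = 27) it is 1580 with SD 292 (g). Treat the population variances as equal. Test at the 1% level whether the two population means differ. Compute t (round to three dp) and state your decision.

Let group 1 = condition 1, group 2 = condition 2. H0: μ_1 = μ_2; H1: μ_1 ≠ μ_2 (two-sample pooled-variance t-test, two-sided).
s_p² = [(36−1)·291² + (27−1)·292²]/(36+27−2) = 84929.5
t = (1720 − 1580)/√[84929.5·(1/36 + 1/27)] = 1.887
df = n₁ + n₂ − 2 = 61
Two-sided p-value ≈ 0.0639
Since p ≈ 0.0639 > α = 0.01, fail to reject H0; the data do not provide sufficient evidence against H0.

t = 1.887; fail to reject H0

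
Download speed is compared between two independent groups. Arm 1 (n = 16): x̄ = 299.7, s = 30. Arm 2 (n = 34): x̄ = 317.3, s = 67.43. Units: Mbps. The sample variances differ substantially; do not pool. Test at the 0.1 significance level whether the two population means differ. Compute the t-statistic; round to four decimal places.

Let group 1 = arm 1, group 2 = arm 2. H0: μ_1 = μ_2; H1: μ_1 ≠ μ_2 (Welch's two-sample t-test, two-sided).
t = (x̄_1 − x̄_2)/√(s_1²/n_1 + s_2²/n_2) = (299.7 − 317.3)/√(30²/16 + 67.43²/34) = -1.2769
Welch–Satterthwaite df ≈ 47.94
Two-sided p-value ≈ 0.208
Since p ≈ 0.208 > α = 0.1, fail to reject H0; the data do not provide sufficient evidence against H0.

-1.2769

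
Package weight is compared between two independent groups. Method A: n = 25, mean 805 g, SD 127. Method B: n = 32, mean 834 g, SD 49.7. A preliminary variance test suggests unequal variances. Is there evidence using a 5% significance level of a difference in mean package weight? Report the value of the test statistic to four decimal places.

Let group 1 = method A, group 2 = method B. H0: μ_1 = μ_2; H1: μ_1 ≠ μ_2 (Welch's two-sample t-test, two-sided).
t = (x̄_1 − x̄_2)/√(s_1²/n_1 + s_2²/n_2) = (805 − 834)/√(127²/25 + 49.7²/32) = -1.0790
Welch–Satterthwaite df ≈ 29.76
Two-sided p-value ≈ 0.2893
Since p ≈ 0.2893 > α = 0.05, fail to reject H0; the evidence is not statistically significant.

-1.0790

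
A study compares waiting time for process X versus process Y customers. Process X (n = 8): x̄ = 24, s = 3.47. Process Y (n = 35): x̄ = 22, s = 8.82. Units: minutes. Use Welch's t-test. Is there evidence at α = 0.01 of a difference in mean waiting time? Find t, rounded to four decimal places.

Let group 1 = process X, group 2 = process Y. H0: μ_1 = μ_2; H1: μ_1 ≠ μ_2 (Welch's two-sample t-test, two-sided).
t = (x̄_1 − x̄_2)/√(s_1²/n_1 + s_2²/n_2) = (24 − 22)/√(3.47²/8 + 8.82²/35) = 1.0359
Welch–Satterthwaite df ≈ 29.63
Two-sided p-value ≈ 0.309
Since p ≈ 0.309 > α = 0.01, fail to reject H0; the data do not provide sufficient evidence against H0.

1.0359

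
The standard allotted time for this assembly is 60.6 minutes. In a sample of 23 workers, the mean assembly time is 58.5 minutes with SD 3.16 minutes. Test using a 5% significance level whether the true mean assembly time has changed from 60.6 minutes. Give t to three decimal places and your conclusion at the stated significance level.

H0: μ = 60.6; H1: μ ≠ 60.6 (one-sample t-test, two-sided).
t = (x̄ − μ₀)/(s/√n) = (58.5 − 60.6)/(3.16/√23) = -3.187
df = n − 1 = 22
Two-sided p-value ≈ 0.004
Since p ≈ 0.004 < α = 0.05, reject H0; the evidence is statistically significant.

t = -3.187; reject H0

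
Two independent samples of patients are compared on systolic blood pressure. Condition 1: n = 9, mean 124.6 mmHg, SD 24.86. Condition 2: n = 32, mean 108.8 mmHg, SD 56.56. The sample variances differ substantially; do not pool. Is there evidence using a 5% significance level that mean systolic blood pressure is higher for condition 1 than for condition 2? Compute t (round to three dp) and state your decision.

Let group 1 = condition 1, group 2 = condition 2. H0: μ_1 = μ_2; H1: μ_1 > μ_2 (Welch's two-sample t-test, right-tailed).
t = (x̄_1 − x̄_2)/√(s_1²/n_1 + s_2²/n_2) = (124.6 − 108.8)/√(24.86²/9 + 56.56²/32) = 1.217
Welch–Satterthwaite df ≈ 31.19
p-value = P(T ≥ 1.217) ≈ 0.1164
Since p ≈ 0.1164 > α = 0.05, fail to reject H0; the data do not provide sufficient evidence against H0.

t = 1.217; fail to reject H0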